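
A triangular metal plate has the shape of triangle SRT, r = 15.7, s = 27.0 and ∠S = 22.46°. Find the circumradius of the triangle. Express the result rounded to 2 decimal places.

Law of sines: sin R = r·sin S/s ≈ 0.22215.
Since s ≥ r, only the acute value applies: ∠R ≈ 12.84°.
Then ∠T = 180° − ∠S − ∠R ≈ 144.70°.
Law of sines gives t = s·sin T/sin S ≈ 40.834.
Circumradius = s/(2 sin S) ≈ 35.337.

35.34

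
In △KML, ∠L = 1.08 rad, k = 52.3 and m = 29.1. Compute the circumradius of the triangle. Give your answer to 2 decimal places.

By the law of cosines, l² = k² + m² − 2·k·m·cos L = 2147.4, so l ≈ 46.341.
Area = ½·k·m·sin L ≈ 671.14.
Circumradius = l/(2 sin L) ≈ 26.271.

R ≈ 26.27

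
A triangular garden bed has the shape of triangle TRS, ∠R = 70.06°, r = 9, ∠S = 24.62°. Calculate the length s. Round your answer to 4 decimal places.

The third angle is ∠T = 180° − ∠R − ∠S = 85.32°.
Law of sines: s = r·sin S/sin R ≈ 3.9885.

3.9885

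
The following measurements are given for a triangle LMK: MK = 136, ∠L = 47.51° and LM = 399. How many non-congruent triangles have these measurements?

0

LM·sin L = 399·sin(47.51°) ≈ 294.2.
Since MK = 136 < 294.2 = LM sin L, no triangle exists.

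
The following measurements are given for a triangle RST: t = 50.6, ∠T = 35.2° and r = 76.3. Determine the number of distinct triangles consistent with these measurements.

r·sin T = 76.3·sin(35.2°) ≈ 43.98.
Since r sin T < t < r (43.98 < 50.6 < 76.3), two triangles exist.

2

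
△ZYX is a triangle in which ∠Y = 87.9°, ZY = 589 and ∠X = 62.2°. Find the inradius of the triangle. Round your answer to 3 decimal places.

The third angle is ∠Z = 180° − ∠Y − ∠X = 29.90°.
Law of sines: YX = ZY·sin Z/sin X ≈ 331.92.
Law of sines: XZ = ZY·sin Y/sin X ≈ 665.4.
Area = ½·ZY·YX·sin Y ≈ 97685.
Semiperimeter s = (331.92+665.4+589)/2 = 793.16.
Inradius = area/s = 97685/793.16 ≈ 123.16.

r ≈ 123.158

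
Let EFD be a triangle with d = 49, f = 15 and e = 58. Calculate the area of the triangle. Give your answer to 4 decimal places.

317.8301

Semiperimeter s = (58 + 15 + 49)/2 = 61.
Heron's formula: area = √(61·3·46·12) ≈ 317.83.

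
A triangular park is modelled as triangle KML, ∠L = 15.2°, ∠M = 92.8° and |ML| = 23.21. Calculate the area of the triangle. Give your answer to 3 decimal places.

The third angle is ∠K = 180° − ∠M − ∠L = 72.00°.
Law of sines: |LK| = |ML|·sin M/sin K ≈ 24.375.
Law of sines: |KM| = |ML|·sin L/sin K ≈ 6.3986.
Area = ½·|ML|·|LK|·sin L ≈ 74.167.

74.167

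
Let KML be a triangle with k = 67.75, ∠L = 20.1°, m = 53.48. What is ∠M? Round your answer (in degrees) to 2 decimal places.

By the law of cosines, l² = k² + m² − 2·k·m·cos L = 644.99, so l ≈ 25.397.
Law of cosines again: cos M = (l² + k² − m²)/(2·l·k) ≈ 0.69014, so ∠M ≈ 46.36°.

46.36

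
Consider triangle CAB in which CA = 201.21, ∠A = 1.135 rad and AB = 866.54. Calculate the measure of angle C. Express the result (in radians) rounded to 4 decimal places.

1.7773

By the law of cosines, BC² = CA² + AB² − 2·CA·AB·cos A = 6.4417e+05, so BC ≈ 802.6.
Law of cosines again: cos C = (BC² + CA² − AB²)/(2·BC·CA) ≈ -0.20506, so ∠C ≈ 1.777 rad.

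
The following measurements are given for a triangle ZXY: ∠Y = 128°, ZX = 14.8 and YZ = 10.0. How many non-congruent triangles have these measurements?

1

YZ·sin Y = 10.0·sin(128°) ≈ 7.88.
Since ∠Y is not acute, a triangle exists only if ZX > YZ; here ZX > YZ, so there is exactly one triangle.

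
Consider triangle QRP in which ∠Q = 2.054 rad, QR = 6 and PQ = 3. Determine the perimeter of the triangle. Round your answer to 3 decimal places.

perimeter ≈ 16.857

By the law of cosines, RP² = PQ² + QR² − 2·PQ·QR·cos Q = 61.726, so RP ≈ 7.8566.
Semiperimeter s = (7.8566+3+6)/2 = 8.4283.
Perimeter = 7.8566 + 3 + 6 = 16.857.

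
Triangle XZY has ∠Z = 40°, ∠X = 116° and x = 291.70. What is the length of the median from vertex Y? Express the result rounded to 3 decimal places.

244.843

The third angle is ∠Y = 180° − ∠X − ∠Z = 24.00°.
Law of sines: z = x·sin Z/sin X ≈ 208.61.
Law of sines: y = x·sin Y/sin X ≈ 132.
Median from Y: ½√(2·x² + 2·z² − y²) ≈ 244.84.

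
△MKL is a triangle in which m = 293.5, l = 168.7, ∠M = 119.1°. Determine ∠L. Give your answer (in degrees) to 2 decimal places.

30.15

Law of sines: sin L = l·sin M/m ≈ 0.50223.
Since m ≥ l, only the acute value applies: ∠L ≈ 30.15°.
Then ∠K = 180° − ∠M − ∠L ≈ 30.75°.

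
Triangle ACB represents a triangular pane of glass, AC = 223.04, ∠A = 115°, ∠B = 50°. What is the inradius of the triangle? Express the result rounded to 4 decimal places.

r ≈ 27.0916

The third angle is ∠C = 180° − ∠B − ∠A = 15.00°.
Law of sines: CB = AC·sin A/sin B ≈ 263.88.
Law of sines: BA = AC·sin C/sin B ≈ 75.357.
Area = ½·AC·CB·sin C ≈ 7616.5.
Semiperimeter s = (263.88+75.357+223.04)/2 = 281.14.
Inradius = area/s = 7616.5/281.14 ≈ 27.092.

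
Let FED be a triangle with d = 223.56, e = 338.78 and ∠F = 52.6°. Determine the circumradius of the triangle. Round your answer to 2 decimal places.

By the law of cosines, f² = e² + d² − 2·e·d·cos F = 72749, so f ≈ 269.72.
Area = ½·e·d·sin F ≈ 30084.
Circumradius = f/(2 sin F) ≈ 169.76.

169.76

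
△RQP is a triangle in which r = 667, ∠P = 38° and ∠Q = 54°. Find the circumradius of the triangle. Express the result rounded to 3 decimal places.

The third angle is ∠R = 180° − ∠Q − ∠P = 88.00°.
Law of sines: q = r·sin Q/sin R ≈ 539.94.
Law of sines: p = r·sin P/sin R ≈ 410.9.
Circumradius = r/(2 sin R) ≈ 333.7.

333.703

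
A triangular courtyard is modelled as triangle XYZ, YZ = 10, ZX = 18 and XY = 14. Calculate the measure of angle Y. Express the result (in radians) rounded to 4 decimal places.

By the law of cosines, cos Y = (XY² + YZ² − ZX²) / (2·XY·YZ) ≈ -0.10000, so ∠Y ≈ 1.671 rad.

1.6710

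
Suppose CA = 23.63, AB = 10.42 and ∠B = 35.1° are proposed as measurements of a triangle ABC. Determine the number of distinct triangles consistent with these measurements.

AB·sin B = 10.42·sin(35.1°) ≈ 5.992.
Since CA ≥ AB, exactly one triangle exists.

1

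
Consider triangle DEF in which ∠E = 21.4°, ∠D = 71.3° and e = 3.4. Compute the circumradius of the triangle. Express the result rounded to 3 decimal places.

The third angle is ∠F = 180° − ∠D − ∠E = 87.30°.
Law of sines: d = e·sin D/sin E ≈ 8.8263.
Law of sines: f = e·sin F/sin E ≈ 9.3079.
Circumradius = e/(2 sin E) ≈ 4.6591.

4.659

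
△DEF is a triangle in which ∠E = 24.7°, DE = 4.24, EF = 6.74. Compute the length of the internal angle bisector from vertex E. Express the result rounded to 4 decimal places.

By the law of cosines, FD² = DE² + EF² − 2·DE·EF·cos E = 11.479, so FD ≈ 3.3881.
The bisector from E has length 2·DE·EF·cos(∠E/2)/(DE+EF) ≈ 5.0849.

t_E ≈ 5.0849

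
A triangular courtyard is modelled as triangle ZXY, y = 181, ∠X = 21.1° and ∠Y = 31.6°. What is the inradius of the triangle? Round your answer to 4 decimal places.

The third angle is ∠Z = 180° − ∠X − ∠Y = 127.30°.
Law of sines: z = y·sin Z/sin Y ≈ 274.78.
Law of sines: x = y·sin X/sin Y ≈ 124.35.
Area = ½·y·z·sin X ≈ 8952.2.
Semiperimeter s = (274.78+124.35+181)/2 = 290.07.
Inradius = area/s = 8952.2/290.07 ≈ 30.863.

30.8627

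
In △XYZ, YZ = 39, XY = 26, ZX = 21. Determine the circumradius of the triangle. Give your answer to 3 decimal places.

By the law of cosines, cos X = (ZX² + XY² − YZ²) / (2·ZX·XY) ≈ -0.36996, so ∠X ≈ 111.71°.
Circumradius = YZ/(2 sin X) ≈ 20.989.

R ≈ 20.989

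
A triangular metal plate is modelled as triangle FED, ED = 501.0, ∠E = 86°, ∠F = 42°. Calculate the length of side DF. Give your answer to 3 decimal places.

746.909

The third angle is ∠D = 180° − ∠F − ∠E = 52.00°.
Law of sines: DF = ED·sin E/sin F ≈ 746.91.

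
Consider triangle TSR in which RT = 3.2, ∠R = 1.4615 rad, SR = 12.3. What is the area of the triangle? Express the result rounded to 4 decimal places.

19.5626

Area = ½·SR·RT·sin R ≈ 19.563.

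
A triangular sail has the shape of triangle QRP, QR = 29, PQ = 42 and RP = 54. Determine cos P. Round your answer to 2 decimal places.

By the law of cosines, cos P = (RP² + PQ² − QR²) / (2·RP·PQ) ≈ 0.84634, so ∠P ≈ 32.18°.

cos P ≈ 0.85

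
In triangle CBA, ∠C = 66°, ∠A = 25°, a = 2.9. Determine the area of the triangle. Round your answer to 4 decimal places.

area ≈ 9.0883

The third angle is ∠B = 180° − ∠A − ∠C = 89.00°.
Law of sines: c = a·sin C/sin A ≈ 6.2687.
Law of sines: b = a·sin B/sin A ≈ 6.8609.
Area = ½·a·c·sin B ≈ 9.0883.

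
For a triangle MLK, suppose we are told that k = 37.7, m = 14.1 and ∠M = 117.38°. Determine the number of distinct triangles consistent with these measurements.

k·sin M = 37.7·sin(117.38°) ≈ 33.48.
Since ∠M is not acute, a triangle exists only if m > k; here m ≤ k, so there is no triangle.

0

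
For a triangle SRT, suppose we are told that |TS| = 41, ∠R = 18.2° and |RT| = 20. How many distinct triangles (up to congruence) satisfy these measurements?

1

|RT|·sin R = 20·sin(18.2°) ≈ 6.247.
Since |TS| ≥ |RT|, exactly one triangle exists.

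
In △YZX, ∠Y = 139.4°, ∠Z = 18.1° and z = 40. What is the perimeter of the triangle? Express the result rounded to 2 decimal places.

perimeter ≈ 173.06

The third angle is ∠X = 180° − ∠Y − ∠Z = 22.50°.
Law of sines: y = z·sin Y/sin Z ≈ 83.788.
Law of sines: x = z·sin X/sin Z ≈ 49.271.
Semiperimeter s = (83.788+40+49.271)/2 = 86.53.
Perimeter = 83.788 + 40 + 49.271 = 173.06.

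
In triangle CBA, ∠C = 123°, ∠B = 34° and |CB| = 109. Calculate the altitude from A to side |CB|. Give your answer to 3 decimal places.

The third angle is ∠A = 180° − ∠C − ∠B = 23.00°.
Law of sines: |BA| = |CB|·sin C/sin A ≈ 233.96.
Law of sines: |AC| = |CB|·sin B/sin A ≈ 155.99.
Area = ½·|CB|·|BA|·sin B ≈ 7130.1.
The altitude from A has length 2·area/|CB| ≈ 130.83.

130.828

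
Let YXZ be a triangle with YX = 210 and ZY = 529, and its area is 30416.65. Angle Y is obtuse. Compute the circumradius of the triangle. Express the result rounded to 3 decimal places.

651.964

From area = ½·ZY·YX·sin Y, we get sin Y = 2·area/(ZY·YX) ≈ 0.54760.
Taking the obtuse solution, ∠Y ≈ 146.80°.
Law of cosines then gives XZ ≈ 714.04.
Circumradius = XZ/(2 sin Y) ≈ 651.96.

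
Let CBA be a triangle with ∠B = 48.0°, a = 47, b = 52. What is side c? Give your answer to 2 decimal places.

69.97

Law of sines: sin A = a·sin B/b ≈ 0.67169.
Since b ≥ a, only the acute value applies: ∠A ≈ 42.20°.
Then ∠C = 180° − ∠B − ∠A ≈ 89.80°.
Law of sines gives c = b·sin C/sin B ≈ 69.972.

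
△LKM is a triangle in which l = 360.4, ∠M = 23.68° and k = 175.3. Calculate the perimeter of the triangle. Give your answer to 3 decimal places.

perimeter ≈ 747.598

By the law of cosines, m² = l² + k² − 2·l·k·cos M = 44901, so m ≈ 211.9.
Semiperimeter s = (360.4+175.3+211.9)/2 = 373.8.
Perimeter = 360.4 + 175.3 + 211.9 = 747.6.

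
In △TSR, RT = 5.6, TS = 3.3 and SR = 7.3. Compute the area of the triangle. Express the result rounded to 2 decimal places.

Semiperimeter s = (7.3 + 5.6 + 3.3)/2 = 8.1.
Heron's formula: area = √(8.1·0.8·2.5·4.8) ≈ 8.8182.

area ≈ 8.82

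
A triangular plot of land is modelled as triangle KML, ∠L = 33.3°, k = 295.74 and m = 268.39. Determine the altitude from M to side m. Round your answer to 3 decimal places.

By the law of cosines, l² = k² + m² − 2·k·m·cos L = 26813, so l ≈ 163.75.
Area = ½·k·m·sin L ≈ 21789.
The altitude from M has length 2·area/m ≈ 162.37.

162.368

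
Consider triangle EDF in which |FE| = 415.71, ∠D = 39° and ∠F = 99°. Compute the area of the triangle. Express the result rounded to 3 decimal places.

area ≈ 90742.338

The third angle is ∠E = 180° − ∠D − ∠F = 42.00°.
Law of sines: |DF| = |FE|·sin E/sin D ≈ 442.01.
Law of sines: |ED| = |FE|·sin F/sin D ≈ 652.44.
Area = ½·|FE|·|DF|·sin F ≈ 90742.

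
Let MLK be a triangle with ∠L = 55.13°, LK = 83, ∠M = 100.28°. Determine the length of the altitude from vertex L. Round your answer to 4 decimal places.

h_L ≈ 34.5381

The third angle is ∠K = 180° − ∠M − ∠L = 24.59°.
Law of sines: KM = LK·sin L/sin M ≈ 69.208.
Law of sines: ML = LK·sin K/sin M ≈ 35.102.
Area = ½·LK·KM·sin K ≈ 1195.2.
The altitude from L has length 2·area/KM ≈ 34.538.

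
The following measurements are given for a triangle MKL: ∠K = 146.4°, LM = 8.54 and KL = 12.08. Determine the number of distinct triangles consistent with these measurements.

0

KL·sin K = 12.08·sin(146.4°) ≈ 6.685.
Since ∠K is not acute, a triangle exists only if LM > KL; here LM ≤ KL, so there is no triangle.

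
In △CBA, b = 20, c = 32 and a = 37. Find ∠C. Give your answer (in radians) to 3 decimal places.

By the law of cosines, cos C = (b² + a² − c²) / (2·b·a) ≈ 0.50338, so ∠C ≈ 1.043 rad.

1.043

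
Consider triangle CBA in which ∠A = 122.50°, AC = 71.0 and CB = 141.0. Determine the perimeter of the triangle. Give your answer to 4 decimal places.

Law of sines: sin B = AC·sin A/CB ≈ 0.42469.
Since CB ≥ AC, only the acute value applies: ∠B ≈ 25.13°.
Then ∠C = 180° − ∠A − ∠B ≈ 32.37°.
Law of sines gives BA = CB·sin C/sin A ≈ 89.505.
Semiperimeter s = (89.505+71+141)/2 = 150.75.
Perimeter = 89.505 + 71 + 141 = 301.5.

301.5047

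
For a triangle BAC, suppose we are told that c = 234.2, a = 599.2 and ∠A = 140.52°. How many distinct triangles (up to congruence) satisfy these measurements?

c·sin A = 234.2·sin(140.52°) ≈ 148.9.
Since ∠A is not acute, a triangle exists only if a > c; here a > c, so there is exactly one triangle.

1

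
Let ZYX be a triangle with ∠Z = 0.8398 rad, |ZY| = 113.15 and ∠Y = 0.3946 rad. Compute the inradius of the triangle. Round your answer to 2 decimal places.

15.62

The third angle is ∠X = π − ∠Z − ∠Y = 1.9072 rad.
Law of sines: |YX| = |ZY|·sin Z/sin X ≈ 89.243.
Law of sines: |XZ| = |ZY|·sin Y/sin X ≈ 46.082.
Area = ½·|ZY|·|YX|·sin Y ≈ 1941.
Semiperimeter s = (89.243+46.082+113.15)/2 = 124.24.
Inradius = area/s = 1941/124.24 ≈ 15.623.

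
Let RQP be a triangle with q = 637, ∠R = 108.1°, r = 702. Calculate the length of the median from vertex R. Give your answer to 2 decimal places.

303.42

Law of sines: sin Q = q·sin R/r ≈ 0.86251.
Since r ≥ q, only the acute value applies: ∠Q ≈ 59.60°.
Then ∠P = 180° − ∠R − ∠Q ≈ 12.30°.
Law of sines gives p = r·sin P/sin R ≈ 157.35.
Median from R: ½√(2·q² + 2·p² − r²) ≈ 303.42.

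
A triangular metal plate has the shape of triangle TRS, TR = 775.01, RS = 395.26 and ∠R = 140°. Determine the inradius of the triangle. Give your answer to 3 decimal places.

By the law of cosines, ST² = TR² + RS² − 2·TR·RS·cos R = 1.2262e+06, so ST ≈ 1107.3.
Area = ½·TR·RS·sin R ≈ 98453.
Semiperimeter s = (395.26+1107.3+775.01)/2 = 1138.8.
Inradius = area/s = 98453/1138.8 ≈ 86.453.

86.453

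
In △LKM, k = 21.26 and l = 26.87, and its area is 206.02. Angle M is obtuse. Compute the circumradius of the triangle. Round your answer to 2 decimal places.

From area = ½·l·k·sin M, we get sin M = 2·area/(l·k) ≈ 0.72129.
Taking the obtuse solution, ∠M ≈ 133.84°.
Law of cosines then gives m ≈ 44.332.
Circumradius = m/(2 sin M) ≈ 30.731.

30.73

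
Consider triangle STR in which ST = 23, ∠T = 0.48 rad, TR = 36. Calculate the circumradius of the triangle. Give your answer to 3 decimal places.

20.434

By the law of cosines, RS² = ST² + TR² − 2·ST·TR·cos T = 356.14, so RS ≈ 18.872.
Area = ½·ST·TR·sin T ≈ 191.18.
Circumradius = RS/(2 sin T) ≈ 20.434.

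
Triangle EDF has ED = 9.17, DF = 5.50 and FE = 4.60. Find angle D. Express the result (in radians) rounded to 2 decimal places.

0.39

By the law of cosines, cos D = (ED² + DF² − FE²) / (2·ED·DF) ≈ 0.92375, so ∠D ≈ 0.393 rad.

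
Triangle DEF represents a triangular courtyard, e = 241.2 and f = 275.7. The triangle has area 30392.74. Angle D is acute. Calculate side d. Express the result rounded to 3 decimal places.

From area = ½·e·f·sin D, we get sin D = 2·area/(e·f) ≈ 0.91408.
Taking the acute solution, ∠D ≈ 66.08°.
Law of cosines then gives d ≈ 283.29.

283.291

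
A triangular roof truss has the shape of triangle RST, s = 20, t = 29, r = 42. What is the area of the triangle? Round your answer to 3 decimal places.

area ≈ 258.852

Semiperimeter p = (42 + 20 + 29)/2 = 45.5.
Heron's formula: area = √(45.5·3.5·25.5·16.5) ≈ 258.85.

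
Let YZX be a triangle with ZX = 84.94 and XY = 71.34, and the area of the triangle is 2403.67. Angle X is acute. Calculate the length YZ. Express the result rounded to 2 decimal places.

From area = ½·ZX·XY·sin X, we get sin X = 2·area/(ZX·XY) ≈ 0.79334.
Taking the acute solution, ∠X ≈ 52.50°.
Law of cosines then gives YZ ≈ 70.187.

70.19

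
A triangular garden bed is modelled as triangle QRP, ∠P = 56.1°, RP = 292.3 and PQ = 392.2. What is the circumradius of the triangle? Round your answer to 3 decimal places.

By the law of cosines, QR² = RP² + PQ² − 2·RP·PQ·cos P = 1.1138e+05, so QR ≈ 333.74.
Area = ½·RP·PQ·sin P ≈ 47576.
Circumradius = QR/(2 sin P) ≈ 201.04.

201.043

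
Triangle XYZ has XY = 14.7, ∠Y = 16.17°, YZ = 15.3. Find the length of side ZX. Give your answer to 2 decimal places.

4.26

By the law of cosines, ZX² = XY² + YZ² − 2·XY·YZ·cos Y = 18.155, so ZX ≈ 4.2609.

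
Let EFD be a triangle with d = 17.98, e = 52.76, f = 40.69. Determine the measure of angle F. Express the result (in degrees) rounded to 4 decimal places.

By the law of cosines, cos F = (d² + e² − f²) / (2·d·e) ≈ 0.76491, so ∠F ≈ 40.10°.

40.1012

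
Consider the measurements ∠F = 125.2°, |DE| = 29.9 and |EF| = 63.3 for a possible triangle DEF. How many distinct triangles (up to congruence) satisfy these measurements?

0

|EF|·sin F = 63.3·sin(125.2°) ≈ 51.73.
Since ∠F is not acute, a triangle exists only if |DE| > |EF|; here |DE| ≤ |EF|, so there is no triangle.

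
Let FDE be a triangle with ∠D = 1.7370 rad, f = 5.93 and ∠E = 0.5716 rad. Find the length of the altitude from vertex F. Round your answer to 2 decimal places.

h_F ≈ 4.28

The third angle is ∠F = π − ∠D − ∠E = 0.8330 rad.
Law of sines: d = f·sin D/sin F ≈ 7.9036.
Law of sines: e = f·sin E/sin F ≈ 4.3354.
Area = ½·f·d·sin E ≈ 12.677.
The altitude from F has length 2·area/f ≈ 4.2757.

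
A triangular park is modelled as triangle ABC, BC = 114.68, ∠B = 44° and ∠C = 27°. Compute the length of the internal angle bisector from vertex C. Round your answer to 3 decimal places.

The third angle is ∠A = 180° − ∠B − ∠C = 109.00°.
Law of sines: CA = BC·sin B/sin A ≈ 84.254.
Law of sines: AB = BC·sin C/sin A ≈ 55.064.
The bisector from C has length 2·BC·CA·cos(∠C/2)/(BC+CA) ≈ 94.456.

t_C ≈ 94.456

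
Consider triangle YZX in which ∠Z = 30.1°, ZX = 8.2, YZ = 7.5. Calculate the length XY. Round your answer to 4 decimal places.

4.1324

By the law of cosines, XY² = YZ² + ZX² − 2·YZ·ZX·cos Z = 17.076, so XY ≈ 4.1324.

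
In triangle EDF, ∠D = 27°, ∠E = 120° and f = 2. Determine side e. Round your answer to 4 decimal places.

The third angle is ∠F = 180° − ∠E − ∠D = 33.00°.
Law of sines: e = f·sin E/sin F ≈ 3.1802.

3.1802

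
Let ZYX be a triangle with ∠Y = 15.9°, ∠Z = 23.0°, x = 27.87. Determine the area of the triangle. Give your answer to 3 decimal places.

66.202

The third angle is ∠X = 180° − ∠Z − ∠Y = 141.10°.
Law of sines: z = x·sin Z/sin X ≈ 17.341.
Law of sines: y = x·sin Y/sin X ≈ 12.159.
Area = ½·x·z·sin Y ≈ 66.202.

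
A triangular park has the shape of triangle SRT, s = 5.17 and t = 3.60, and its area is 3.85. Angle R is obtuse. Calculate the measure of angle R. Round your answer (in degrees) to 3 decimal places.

∠R ≈ 155.562°

From area = ½·t·s·sin R, we get sin R = 2·area/(t·s) ≈ 0.41371.
Taking the obtuse solution, ∠R ≈ 155.56°.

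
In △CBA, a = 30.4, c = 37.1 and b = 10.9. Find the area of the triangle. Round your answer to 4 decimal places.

area ≈ 143.1816

Semiperimeter s = (37.1 + 10.9 + 30.4)/2 = 39.2.
Heron's formula: area = √(39.2·2.1·28.3·8.8) ≈ 143.18.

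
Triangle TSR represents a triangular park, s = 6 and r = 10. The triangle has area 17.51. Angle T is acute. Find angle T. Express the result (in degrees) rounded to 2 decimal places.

From area = ½·s·r·sin T, we get sin T = 2·area/(s·r) ≈ 0.58367.
Taking the acute solution, ∠T ≈ 35.71°.

∠T ≈ 35.71°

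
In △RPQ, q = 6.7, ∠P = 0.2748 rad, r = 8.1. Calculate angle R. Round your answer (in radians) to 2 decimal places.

By the law of cosines, p² = q² + r² − 2·q·r·cos P = 6.0325, so p ≈ 2.4561.
Law of cosines again: cos R = (p² + q² − r²)/(2·p·q) ≈ -0.44627, so ∠R ≈ 2.0334 rad.

2.03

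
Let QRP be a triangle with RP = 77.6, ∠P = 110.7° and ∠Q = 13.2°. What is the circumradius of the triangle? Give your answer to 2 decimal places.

The third angle is ∠R = 180° − ∠P − ∠Q = 56.10°.
Law of sines: PQ = RP·sin R/sin Q ≈ 282.06.
Law of sines: QR = RP·sin P/sin Q ≈ 317.89.
Circumradius = RP/(2 sin Q) ≈ 169.91.

169.91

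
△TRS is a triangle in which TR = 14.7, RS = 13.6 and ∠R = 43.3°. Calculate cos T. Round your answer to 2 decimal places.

cos T ≈ 0.46

By the law of cosines, ST² = TR² + RS² − 2·TR·RS·cos R = 110.06, so ST ≈ 10.491.
Law of cosines again: cos T = (ST² + TR² − RS²)/(2·ST·TR) ≈ 0.45776, so ∠T ≈ 62.76°.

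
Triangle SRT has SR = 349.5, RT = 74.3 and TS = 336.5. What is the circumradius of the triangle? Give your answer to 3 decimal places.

175.155

By the law of cosines, cos S = (TS² + SR² − RT²) / (2·TS·SR) ≈ 0.97725, so ∠S ≈ 12.25°.
Circumradius = RT/(2 sin S) ≈ 175.15.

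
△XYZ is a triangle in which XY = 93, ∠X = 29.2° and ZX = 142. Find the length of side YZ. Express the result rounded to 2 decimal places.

By the law of cosines, YZ² = ZX² + XY² − 2·ZX·XY·cos X = 5757.4, so YZ ≈ 75.877.

75.88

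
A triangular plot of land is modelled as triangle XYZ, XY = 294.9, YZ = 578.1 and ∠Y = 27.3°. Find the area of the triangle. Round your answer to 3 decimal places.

39095.676

Area = ½·XY·YZ·sin Y ≈ 39096.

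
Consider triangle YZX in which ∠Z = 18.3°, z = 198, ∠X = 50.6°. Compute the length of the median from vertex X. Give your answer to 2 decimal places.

365.10

The third angle is ∠Y = 180° − ∠Z − ∠X = 111.10°.
Law of sines: y = z·sin Y/sin Z ≈ 588.31.
Law of sines: x = z·sin X/sin Z ≈ 487.28.
Median from X: ½√(2·y² + 2·z² − x²) ≈ 365.1.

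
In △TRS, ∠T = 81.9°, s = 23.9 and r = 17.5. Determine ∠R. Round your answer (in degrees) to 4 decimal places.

38.9488

By the law of cosines, t² = r² + s² − 2·r·s·cos T = 759.6, so t ≈ 27.561.
Law of cosines again: cos R = (s² + t² − r²)/(2·s·t) ≈ 0.77771, so ∠R ≈ 38.95°.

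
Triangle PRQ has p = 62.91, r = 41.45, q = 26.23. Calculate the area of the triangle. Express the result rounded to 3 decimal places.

area ≈ 380.870

Semiperimeter s = (62.91 + 41.45 + 26.23)/2 = 65.295.
Heron's formula: area = √(65.295·2.385·23.845·39.065) ≈ 380.87.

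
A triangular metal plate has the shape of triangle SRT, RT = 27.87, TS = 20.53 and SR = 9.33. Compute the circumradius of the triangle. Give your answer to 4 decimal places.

By the law of cosines, cos S = (TS² + SR² − RT²) / (2·TS·SR) ≈ -0.70012, so ∠S ≈ 2.3464 rad.
Circumradius = RT/(2 sin S) ≈ 19.516.

19.5160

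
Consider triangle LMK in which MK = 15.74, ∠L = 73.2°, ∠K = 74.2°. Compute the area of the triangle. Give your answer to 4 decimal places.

The third angle is ∠M = 180° − ∠K − ∠L = 32.60°.
Law of sines: KL = MK·sin M/sin L ≈ 8.8583.
Law of sines: LM = MK·sin K/sin L ≈ 15.821.
Area = ½·MK·KL·sin K ≈ 67.081.

area ≈ 67.0811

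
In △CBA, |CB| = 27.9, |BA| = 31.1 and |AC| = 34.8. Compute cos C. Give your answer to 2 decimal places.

cos C ≈ 0.53

By the law of cosines, cos C = (|AC|² + |CB|² − |BA|²) / (2·|AC|·|CB|) ≈ 0.52643, so ∠C ≈ 58.24°.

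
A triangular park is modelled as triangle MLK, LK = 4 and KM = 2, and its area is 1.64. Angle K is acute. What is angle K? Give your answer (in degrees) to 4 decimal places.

From area = ½·LK·KM·sin K, we get sin K = 2·area/(LK·KM) ≈ 0.41000.
Taking the acute solution, ∠K ≈ 24.20°.

24.2048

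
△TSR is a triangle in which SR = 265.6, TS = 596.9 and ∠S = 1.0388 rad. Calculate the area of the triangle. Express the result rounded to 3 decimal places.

Area = ½·TS·SR·sin S ≈ 68313.

68313.132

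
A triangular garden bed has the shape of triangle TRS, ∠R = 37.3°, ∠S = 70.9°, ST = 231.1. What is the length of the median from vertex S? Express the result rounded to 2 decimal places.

m_S ≈ 244.67

The third angle is ∠T = 180° − ∠R − ∠S = 71.80°.
Law of sines: RS = ST·sin T/sin R ≈ 362.28.
Law of sines: TR = ST·sin S/sin R ≈ 360.37.
Median from S: ½√(2·RS² + 2·ST² − TR²) ≈ 244.67.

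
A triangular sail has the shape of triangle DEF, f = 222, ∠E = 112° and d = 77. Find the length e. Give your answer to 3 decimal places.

By the law of cosines, e² = f² + d² − 2·f·d·cos E = 68020, so e ≈ 260.81.

260.807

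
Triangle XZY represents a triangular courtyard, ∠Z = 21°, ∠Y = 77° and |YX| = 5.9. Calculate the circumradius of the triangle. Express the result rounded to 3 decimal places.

The third angle is ∠X = 180° − ∠Z − ∠Y = 82.00°.
Law of sines: |ZY| = |YX|·sin X/sin Z ≈ 16.303.
Law of sines: |XZ| = |YX|·sin Y/sin Z ≈ 16.042.
Circumradius = |YX|/(2 sin Z) ≈ 8.2318.

R ≈ 8.232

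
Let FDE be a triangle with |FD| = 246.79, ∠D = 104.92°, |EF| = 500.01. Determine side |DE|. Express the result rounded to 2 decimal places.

Law of sines: sin E = |FD|·sin D/|EF| ≈ 0.47693.
Since |EF| ≥ |FD|, only the acute value applies: ∠E ≈ 28.49°.
Then ∠F = 180° − ∠D − ∠E ≈ 46.59°.
Law of sines gives |DE| = |EF|·sin F/sin D ≈ 375.94.

375.94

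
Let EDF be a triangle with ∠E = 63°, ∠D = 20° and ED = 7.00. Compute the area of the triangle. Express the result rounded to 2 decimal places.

area ≈ 7.52

The third angle is ∠F = 180° − ∠E − ∠D = 97.00°.
Law of sines: DF = ED·sin E/sin F ≈ 6.2839.
Law of sines: FE = ED·sin D/sin F ≈ 2.4121.
Area = ½·ED·DF·sin D ≈ 7.5223.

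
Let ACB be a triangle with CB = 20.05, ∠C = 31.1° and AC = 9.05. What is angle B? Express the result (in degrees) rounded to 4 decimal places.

By the law of cosines, BA² = AC² + CB² − 2·AC·CB·cos C = 173.16, so BA ≈ 13.159.
Law of cosines again: cos B = (CB² + BA² − AC²)/(2·CB·BA) ≈ 0.93478, so ∠B ≈ 20.81°.

∠B ≈ 20.8081°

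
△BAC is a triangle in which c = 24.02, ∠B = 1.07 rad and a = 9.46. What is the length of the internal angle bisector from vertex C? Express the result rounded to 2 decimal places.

t_C ≈ 8.78

By the law of cosines, b² = a² + c² − 2·a·c·cos B = 448.26, so b ≈ 21.172.
Law of cosines again: cos C = (b² + a² − c²)/(2·b·a) ≈ -0.09789, so ∠C ≈ 1.669 rad.
The bisector from C has length 2·b·a·cos(∠C/2)/(b+a) ≈ 8.7826.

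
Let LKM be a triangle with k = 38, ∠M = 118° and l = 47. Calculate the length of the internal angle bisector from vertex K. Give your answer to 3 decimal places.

55.563

By the law of cosines, m² = l² + k² − 2·l·k·cos M = 5330, so m ≈ 73.007.
Law of cosines again: cos K = (m² + l² − k²)/(2·m·l) ≈ 0.88814, so ∠K ≈ 27.36°.
The bisector from K has length 2·m·l·cos(∠K/2)/(m+l) ≈ 55.563.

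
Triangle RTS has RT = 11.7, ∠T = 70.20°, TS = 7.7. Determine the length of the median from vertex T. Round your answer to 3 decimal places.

By the law of cosines, SR² = RT² + TS² − 2·RT·TS·cos T = 135.15, so SR ≈ 11.625.
Median from T: ½√(2·RT² + 2·TS² − SR²) ≈ 8.0189.

m_T ≈ 8.019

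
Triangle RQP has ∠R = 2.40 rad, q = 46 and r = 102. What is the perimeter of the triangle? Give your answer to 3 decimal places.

211.232

Law of sines: sin Q = q·sin R/r ≈ 0.30462.
Since r ≥ q, only the acute value applies: ∠Q ≈ 0.310 rad.
Then ∠P = π − ∠R − ∠Q ≈ 0.432 rad.
Law of sines gives p = r·sin P/sin R ≈ 63.232.
Semiperimeter s = (102+46+63.232)/2 = 105.62.
Perimeter = 102 + 46 + 63.232 = 211.23.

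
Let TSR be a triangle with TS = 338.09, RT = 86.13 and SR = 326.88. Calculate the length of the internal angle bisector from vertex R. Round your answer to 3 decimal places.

t_R ≈ 96.374

By the law of cosines, cos R = (SR² + RT² − TS²) / (2·SR·RT) ≈ -0.00064, so ∠R ≈ 90.04°.
The bisector from R has length 2·SR·RT·cos(∠R/2)/(SR+RT) ≈ 96.374.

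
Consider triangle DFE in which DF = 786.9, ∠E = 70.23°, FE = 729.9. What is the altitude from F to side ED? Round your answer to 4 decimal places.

686.8782

Law of sines: sin D = FE·sin E/DF ≈ 0.87289.
Since DF ≥ FE, only the acute value applies: ∠D ≈ 60.80°.
Then ∠F = 180° − ∠E − ∠D ≈ 48.97°.
Law of sines gives ED = DF·sin F/sin E ≈ 630.83.
Area = ½·DF·FE·sin F ≈ 2.1665e+05.
The altitude from F has length 2·area/ED ≈ 686.88.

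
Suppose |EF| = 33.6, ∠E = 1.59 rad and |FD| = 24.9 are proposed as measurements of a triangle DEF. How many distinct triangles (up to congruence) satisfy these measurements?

|EF|·sin E = 33.6·sin(1.59 rad) ≈ 33.59.
Since ∠E is not acute, a triangle exists only if |FD| > |EF|; here |FD| ≤ |EF|, so there is no triangle.

0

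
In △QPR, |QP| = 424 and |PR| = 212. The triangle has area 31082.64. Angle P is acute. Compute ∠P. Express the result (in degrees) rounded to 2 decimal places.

From area = ½·|QP|·|PR|·sin P, we get sin P = 2·area/(|QP|·|PR|) ≈ 0.69159.
Taking the acute solution, ∠P ≈ 43.76°.

∠P ≈ 43.76°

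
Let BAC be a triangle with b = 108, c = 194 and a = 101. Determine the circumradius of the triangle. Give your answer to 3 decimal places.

By the law of cosines, cos B = (a² + c² − b²) / (2·a·c) ≈ 0.92306, so ∠B ≈ 22.62°.
Circumradius = b/(2 sin B) ≈ 140.39.

140.388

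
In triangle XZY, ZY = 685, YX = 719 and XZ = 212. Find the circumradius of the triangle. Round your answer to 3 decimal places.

R ≈ 359.517

By the law of cosines, cos X = (YX² + XZ² − ZY²) / (2·YX·XZ) ≈ 0.30401, so ∠X ≈ 72.30°.
Circumradius = ZY/(2 sin X) ≈ 359.52.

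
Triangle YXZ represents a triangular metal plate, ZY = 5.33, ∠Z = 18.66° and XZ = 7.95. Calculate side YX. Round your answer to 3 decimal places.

By the law of cosines, YX² = XZ² + ZY² − 2·XZ·ZY·cos Z = 11.319, so YX ≈ 3.3644.

3.364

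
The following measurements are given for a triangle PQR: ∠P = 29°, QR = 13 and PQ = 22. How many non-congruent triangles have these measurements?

2

PQ·sin P = 22·sin(29°) ≈ 10.67.
Since PQ sin P < QR < PQ (10.67 < 13 < 22), two triangles exist.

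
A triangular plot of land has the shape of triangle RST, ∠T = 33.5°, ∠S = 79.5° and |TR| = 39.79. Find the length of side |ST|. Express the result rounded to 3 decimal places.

The third angle is ∠R = 180° − ∠S − ∠T = 67.00°.
Law of sines: |ST| = |TR|·sin R/sin S ≈ 37.251.

37.251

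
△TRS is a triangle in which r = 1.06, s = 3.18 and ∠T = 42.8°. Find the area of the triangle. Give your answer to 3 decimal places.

1.145

Area = ½·r·s·sin T ≈ 1.1451.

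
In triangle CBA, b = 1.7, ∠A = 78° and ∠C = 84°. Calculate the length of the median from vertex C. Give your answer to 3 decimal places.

2.905

The third angle is ∠B = 180° − ∠A − ∠C = 18.00°.
Law of sines: c = b·sin C/sin B ≈ 5.4712.
Law of sines: a = b·sin A/sin B ≈ 5.3811.
Median from C: ½√(2·b² + 2·a² − c²) ≈ 2.9051.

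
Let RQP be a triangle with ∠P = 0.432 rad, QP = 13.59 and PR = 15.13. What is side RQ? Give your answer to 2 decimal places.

By the law of cosines, RQ² = QP² + PR² − 2·QP·PR·cos P = 40.152, so RQ ≈ 6.3365.

6.34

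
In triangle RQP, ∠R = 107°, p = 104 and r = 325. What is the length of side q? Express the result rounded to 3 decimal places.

279.002

Law of sines: sin P = p·sin R/r ≈ 0.30602.
Since r ≥ p, only the acute value applies: ∠P ≈ 17.82°.
Then ∠Q = 180° − ∠R − ∠P ≈ 55.18°.
Law of sines gives q = r·sin Q/sin R ≈ 279.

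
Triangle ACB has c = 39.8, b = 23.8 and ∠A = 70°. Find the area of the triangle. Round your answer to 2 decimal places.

Area = ½·c·b·sin A ≈ 445.06.

445.06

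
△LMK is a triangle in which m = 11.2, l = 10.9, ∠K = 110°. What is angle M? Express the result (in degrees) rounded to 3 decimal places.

By the law of cosines, k² = l² + m² − 2·l·m·cos K = 327.76, so k ≈ 18.104.
Law of cosines again: cos M = (k² + l² − m²)/(2·k·l) ≈ 0.81366, so ∠M ≈ 35.54°.

∠M ≈ 35.545°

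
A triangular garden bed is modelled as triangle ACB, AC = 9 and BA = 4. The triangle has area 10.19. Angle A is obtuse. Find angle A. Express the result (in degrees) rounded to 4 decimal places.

145.5205

From area = ½·BA·AC·sin A, we get sin A = 2·area/(BA·AC) ≈ 0.56611.
Taking the obtuse solution, ∠A ≈ 145.52°.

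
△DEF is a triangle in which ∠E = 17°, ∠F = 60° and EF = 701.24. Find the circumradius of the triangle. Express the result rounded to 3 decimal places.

The third angle is ∠D = 180° − ∠E − ∠F = 103.00°.
Law of sines: FD = EF·sin E/sin D ≈ 210.42.
Law of sines: DE = EF·sin F/sin D ≈ 623.27.
Circumradius = EF/(2 sin D) ≈ 359.84.

R ≈ 359.843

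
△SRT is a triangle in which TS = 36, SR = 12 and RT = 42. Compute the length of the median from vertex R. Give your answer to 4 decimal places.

Median from R: ½√(2·SR² + 2·RT² − TS²) ≈ 25.1.

25.0998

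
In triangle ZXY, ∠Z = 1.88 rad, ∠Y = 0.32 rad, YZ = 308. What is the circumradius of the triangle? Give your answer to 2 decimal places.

The third angle is ∠X = π − ∠Y − ∠Z = 0.942 rad.
Law of sines: XY = YZ·sin Z/sin X ≈ 362.89.
Law of sines: ZX = YZ·sin Y/sin X ≈ 119.84.
Circumradius = YZ/(2 sin X) ≈ 190.48.

R ≈ 190.48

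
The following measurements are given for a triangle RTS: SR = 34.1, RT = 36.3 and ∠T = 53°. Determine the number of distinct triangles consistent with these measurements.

RT·sin T = 36.3·sin(53°) ≈ 28.99.
Since RT sin T < SR < RT (28.99 < 34.1 < 36.3), two triangles exist.

2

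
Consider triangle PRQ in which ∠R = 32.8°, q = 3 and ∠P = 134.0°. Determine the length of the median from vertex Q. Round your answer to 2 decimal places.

m_Q ≈ 8.23

The third angle is ∠Q = 180° − ∠P − ∠R = 13.20°.
Law of sines: p = q·sin P/sin Q ≈ 9.4505.
Law of sines: r = q·sin R/sin Q ≈ 7.1168.
Median from Q: ½√(2·p² + 2·r² − q²) ≈ 8.2298.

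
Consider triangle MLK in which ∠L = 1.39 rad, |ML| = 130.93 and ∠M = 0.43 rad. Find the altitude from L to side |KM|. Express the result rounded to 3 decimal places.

54.581

The third angle is ∠K = π − ∠M − ∠L = 1.322 rad.
Law of sines: |LK| = |ML|·sin M/sin K ≈ 56.321.
Law of sines: |KM| = |ML|·sin L/sin K ≈ 132.9.
Area = ½·|ML|·|LK|·sin L ≈ 3626.9.
The altitude from L has length 2·area/|KM| ≈ 54.581.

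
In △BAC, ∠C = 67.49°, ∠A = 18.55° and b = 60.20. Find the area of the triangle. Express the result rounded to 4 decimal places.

533.8172

The third angle is ∠B = 180° − ∠A − ∠C = 93.96°.
Law of sines: a = b·sin A/sin B ≈ 19.197.
Law of sines: c = b·sin C/sin B ≈ 55.747.
Area = ½·b·a·sin C ≈ 533.82.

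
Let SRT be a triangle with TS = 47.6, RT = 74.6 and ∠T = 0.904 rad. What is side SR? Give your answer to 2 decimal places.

By the law of cosines, SR² = RT² + TS² − 2·RT·TS·cos T = 3438.6, so SR ≈ 58.639.

58.64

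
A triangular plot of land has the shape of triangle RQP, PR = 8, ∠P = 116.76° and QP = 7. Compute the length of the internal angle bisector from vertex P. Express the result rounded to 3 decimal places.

By the law of cosines, RQ² = QP² + PR² − 2·QP·PR·cos P = 163.43, so RQ ≈ 12.784.
The bisector from P has length 2·QP·PR·cos(∠P/2)/(QP+PR) ≈ 3.9146.

t_P ≈ 3.915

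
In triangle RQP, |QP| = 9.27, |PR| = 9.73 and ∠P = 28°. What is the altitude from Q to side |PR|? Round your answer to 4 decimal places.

By the law of cosines, |RQ|² = |QP|² + |PR|² − 2·|QP|·|PR|·cos P = 21.327, so |RQ| ≈ 4.6181.
Area = ½·|QP|·|PR|·sin P ≈ 21.172.
The altitude from Q has length 2·area/|PR| ≈ 4.352.

4.3520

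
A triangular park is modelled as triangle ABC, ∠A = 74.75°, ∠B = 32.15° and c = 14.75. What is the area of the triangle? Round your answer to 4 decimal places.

58.3690

The third angle is ∠C = 180° − ∠A − ∠B = 73.10°.
Law of sines: a = c·sin A/sin C ≈ 14.873.
Law of sines: b = c·sin B/sin C ≈ 8.2033.
Area = ½·c·a·sin B ≈ 58.369.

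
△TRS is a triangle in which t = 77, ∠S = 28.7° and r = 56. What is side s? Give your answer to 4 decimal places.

38.7362

By the law of cosines, s² = t² + r² − 2·t·r·cos S = 1500.5, so s ≈ 38.736.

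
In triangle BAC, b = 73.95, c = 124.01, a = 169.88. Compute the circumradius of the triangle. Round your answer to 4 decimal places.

R ≈ 94.4262

By the law of cosines, cos B = (a² + c² − b²) / (2·a·c) ≈ 0.92015, so ∠B ≈ 23.05°.
Circumradius = b/(2 sin B) ≈ 94.426.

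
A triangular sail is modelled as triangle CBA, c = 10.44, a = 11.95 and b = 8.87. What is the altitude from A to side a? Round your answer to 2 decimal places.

Semiperimeter s = (10.44 + 8.87 + 11.95)/2 = 15.63.
Heron's formula: area = √(15.63·5.19·6.76·3.68) ≈ 44.922.
The altitude from A has length 2·area/a ≈ 7.5183.

h_A ≈ 7.52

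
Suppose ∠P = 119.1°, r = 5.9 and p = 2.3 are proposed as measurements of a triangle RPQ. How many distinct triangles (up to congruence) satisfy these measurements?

r·sin P = 5.9·sin(119.1°) ≈ 5.155.
Since ∠P is not acute, a triangle exists only if p > r; here p ≤ r, so there is no triangle.

0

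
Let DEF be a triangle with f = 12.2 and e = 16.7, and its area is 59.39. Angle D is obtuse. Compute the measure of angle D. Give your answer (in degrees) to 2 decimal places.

∠D ≈ 144.34°

From area = ½·e·f·sin D, we get sin D = 2·area/(e·f) ≈ 0.58300.
Taking the obtuse solution, ∠D ≈ 144.34°.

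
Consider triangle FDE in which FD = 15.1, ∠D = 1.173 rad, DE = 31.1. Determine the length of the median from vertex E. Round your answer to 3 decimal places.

By the law of cosines, EF² = FD² + DE² − 2·FD·DE·cos D = 831.38, so EF ≈ 28.834.
Median from E: ½√(2·DE² + 2·EF² − FD²) ≈ 29.022.

29.022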